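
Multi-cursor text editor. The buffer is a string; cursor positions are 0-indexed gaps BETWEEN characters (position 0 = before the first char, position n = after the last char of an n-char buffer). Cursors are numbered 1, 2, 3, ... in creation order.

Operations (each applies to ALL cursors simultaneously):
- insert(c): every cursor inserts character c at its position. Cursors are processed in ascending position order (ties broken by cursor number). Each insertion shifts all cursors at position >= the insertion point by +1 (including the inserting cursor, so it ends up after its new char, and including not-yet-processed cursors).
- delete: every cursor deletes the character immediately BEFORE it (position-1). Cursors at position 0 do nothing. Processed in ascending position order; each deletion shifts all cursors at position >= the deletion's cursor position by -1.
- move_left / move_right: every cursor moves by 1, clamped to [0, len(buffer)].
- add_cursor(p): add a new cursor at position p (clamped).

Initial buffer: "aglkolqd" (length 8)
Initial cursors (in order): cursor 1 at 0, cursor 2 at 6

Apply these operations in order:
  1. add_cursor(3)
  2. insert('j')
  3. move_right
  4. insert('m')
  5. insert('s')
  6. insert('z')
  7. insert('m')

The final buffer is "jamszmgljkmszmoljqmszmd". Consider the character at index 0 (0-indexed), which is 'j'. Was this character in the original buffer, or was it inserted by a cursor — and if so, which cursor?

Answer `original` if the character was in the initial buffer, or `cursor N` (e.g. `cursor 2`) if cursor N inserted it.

Answer: cursor 1

Derivation:
After op 1 (add_cursor(3)): buffer="aglkolqd" (len 8), cursors c1@0 c3@3 c2@6, authorship ........
After op 2 (insert('j')): buffer="jagljkoljqd" (len 11), cursors c1@1 c3@5 c2@9, authorship 1...3...2..
After op 3 (move_right): buffer="jagljkoljqd" (len 11), cursors c1@2 c3@6 c2@10, authorship 1...3...2..
After op 4 (insert('m')): buffer="jamgljkmoljqmd" (len 14), cursors c1@3 c3@8 c2@13, authorship 1.1..3.3..2.2.
After op 5 (insert('s')): buffer="jamsgljkmsoljqmsd" (len 17), cursors c1@4 c3@10 c2@16, authorship 1.11..3.33..2.22.
After op 6 (insert('z')): buffer="jamszgljkmszoljqmszd" (len 20), cursors c1@5 c3@12 c2@19, authorship 1.111..3.333..2.222.
After op 7 (insert('m')): buffer="jamszmgljkmszmoljqmszmd" (len 23), cursors c1@6 c3@14 c2@22, authorship 1.1111..3.3333..2.2222.
Authorship (.=original, N=cursor N): 1 . 1 1 1 1 . . 3 . 3 3 3 3 . . 2 . 2 2 2 2 .
Index 0: author = 1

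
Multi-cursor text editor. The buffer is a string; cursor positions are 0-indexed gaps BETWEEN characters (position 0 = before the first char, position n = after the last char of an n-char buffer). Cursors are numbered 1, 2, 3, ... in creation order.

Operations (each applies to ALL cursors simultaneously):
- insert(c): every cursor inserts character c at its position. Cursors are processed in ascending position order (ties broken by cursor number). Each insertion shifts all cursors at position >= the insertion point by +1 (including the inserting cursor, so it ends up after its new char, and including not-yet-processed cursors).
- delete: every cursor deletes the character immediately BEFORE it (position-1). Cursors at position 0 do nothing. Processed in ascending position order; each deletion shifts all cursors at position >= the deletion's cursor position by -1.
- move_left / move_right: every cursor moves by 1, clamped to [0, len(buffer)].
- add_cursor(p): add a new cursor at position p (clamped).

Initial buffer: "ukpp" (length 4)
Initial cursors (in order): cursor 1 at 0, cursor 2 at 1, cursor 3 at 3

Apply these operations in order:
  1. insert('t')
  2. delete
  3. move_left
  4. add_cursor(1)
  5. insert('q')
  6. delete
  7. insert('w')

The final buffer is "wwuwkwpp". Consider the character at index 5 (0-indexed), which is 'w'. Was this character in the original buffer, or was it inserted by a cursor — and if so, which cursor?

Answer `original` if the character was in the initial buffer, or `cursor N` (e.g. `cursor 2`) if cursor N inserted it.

Answer: cursor 3

Derivation:
After op 1 (insert('t')): buffer="tutkptp" (len 7), cursors c1@1 c2@3 c3@6, authorship 1.2..3.
After op 2 (delete): buffer="ukpp" (len 4), cursors c1@0 c2@1 c3@3, authorship ....
After op 3 (move_left): buffer="ukpp" (len 4), cursors c1@0 c2@0 c3@2, authorship ....
After op 4 (add_cursor(1)): buffer="ukpp" (len 4), cursors c1@0 c2@0 c4@1 c3@2, authorship ....
After op 5 (insert('q')): buffer="qquqkqpp" (len 8), cursors c1@2 c2@2 c4@4 c3@6, authorship 12.4.3..
After op 6 (delete): buffer="ukpp" (len 4), cursors c1@0 c2@0 c4@1 c3@2, authorship ....
After op 7 (insert('w')): buffer="wwuwkwpp" (len 8), cursors c1@2 c2@2 c4@4 c3@6, authorship 12.4.3..
Authorship (.=original, N=cursor N): 1 2 . 4 . 3 . .
Index 5: author = 3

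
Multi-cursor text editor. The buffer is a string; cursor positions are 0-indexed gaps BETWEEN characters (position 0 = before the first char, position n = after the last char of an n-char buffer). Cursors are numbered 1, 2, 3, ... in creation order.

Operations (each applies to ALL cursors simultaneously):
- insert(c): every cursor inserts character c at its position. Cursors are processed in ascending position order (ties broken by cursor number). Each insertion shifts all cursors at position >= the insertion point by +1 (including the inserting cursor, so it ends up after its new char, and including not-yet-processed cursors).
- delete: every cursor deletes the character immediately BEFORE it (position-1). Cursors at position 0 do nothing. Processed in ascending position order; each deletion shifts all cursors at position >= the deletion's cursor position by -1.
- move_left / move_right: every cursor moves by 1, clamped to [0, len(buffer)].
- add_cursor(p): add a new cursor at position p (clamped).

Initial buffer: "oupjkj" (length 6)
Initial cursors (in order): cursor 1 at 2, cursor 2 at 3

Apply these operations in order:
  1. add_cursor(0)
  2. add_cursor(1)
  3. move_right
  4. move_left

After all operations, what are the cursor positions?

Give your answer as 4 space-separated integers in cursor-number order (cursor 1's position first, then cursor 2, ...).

Answer: 2 3 0 1

Derivation:
After op 1 (add_cursor(0)): buffer="oupjkj" (len 6), cursors c3@0 c1@2 c2@3, authorship ......
After op 2 (add_cursor(1)): buffer="oupjkj" (len 6), cursors c3@0 c4@1 c1@2 c2@3, authorship ......
After op 3 (move_right): buffer="oupjkj" (len 6), cursors c3@1 c4@2 c1@3 c2@4, authorship ......
After op 4 (move_left): buffer="oupjkj" (len 6), cursors c3@0 c4@1 c1@2 c2@3, authorship ......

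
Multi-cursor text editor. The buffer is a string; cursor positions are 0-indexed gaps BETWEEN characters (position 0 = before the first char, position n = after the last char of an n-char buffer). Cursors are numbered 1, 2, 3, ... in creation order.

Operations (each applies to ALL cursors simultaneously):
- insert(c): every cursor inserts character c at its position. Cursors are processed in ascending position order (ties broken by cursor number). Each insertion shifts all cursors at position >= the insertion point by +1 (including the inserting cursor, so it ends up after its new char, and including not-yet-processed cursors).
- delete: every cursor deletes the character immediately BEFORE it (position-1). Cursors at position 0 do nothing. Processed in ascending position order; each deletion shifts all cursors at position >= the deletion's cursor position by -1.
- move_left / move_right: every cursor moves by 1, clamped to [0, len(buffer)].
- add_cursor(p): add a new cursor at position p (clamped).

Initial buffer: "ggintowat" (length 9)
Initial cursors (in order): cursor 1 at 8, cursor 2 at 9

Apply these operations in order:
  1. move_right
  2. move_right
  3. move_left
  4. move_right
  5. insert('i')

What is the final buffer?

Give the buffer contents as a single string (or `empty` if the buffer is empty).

Answer: ggintowatii

Derivation:
After op 1 (move_right): buffer="ggintowat" (len 9), cursors c1@9 c2@9, authorship .........
After op 2 (move_right): buffer="ggintowat" (len 9), cursors c1@9 c2@9, authorship .........
After op 3 (move_left): buffer="ggintowat" (len 9), cursors c1@8 c2@8, authorship .........
After op 4 (move_right): buffer="ggintowat" (len 9), cursors c1@9 c2@9, authorship .........
After op 5 (insert('i')): buffer="ggintowatii" (len 11), cursors c1@11 c2@11, authorship .........12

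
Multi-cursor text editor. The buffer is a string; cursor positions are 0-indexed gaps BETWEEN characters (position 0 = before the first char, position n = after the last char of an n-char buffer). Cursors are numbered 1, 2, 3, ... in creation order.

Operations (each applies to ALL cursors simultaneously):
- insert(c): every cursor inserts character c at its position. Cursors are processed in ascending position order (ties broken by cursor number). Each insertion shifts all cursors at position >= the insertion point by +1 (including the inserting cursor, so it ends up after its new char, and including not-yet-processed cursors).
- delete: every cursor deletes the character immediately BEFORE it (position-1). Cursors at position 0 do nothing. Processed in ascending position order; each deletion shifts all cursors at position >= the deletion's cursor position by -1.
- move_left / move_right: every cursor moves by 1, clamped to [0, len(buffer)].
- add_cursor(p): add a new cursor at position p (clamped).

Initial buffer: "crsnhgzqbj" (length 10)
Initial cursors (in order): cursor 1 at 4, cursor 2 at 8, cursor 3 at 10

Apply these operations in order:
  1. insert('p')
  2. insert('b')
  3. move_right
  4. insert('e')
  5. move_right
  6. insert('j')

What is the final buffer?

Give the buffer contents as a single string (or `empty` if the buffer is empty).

After op 1 (insert('p')): buffer="crsnphgzqpbjp" (len 13), cursors c1@5 c2@10 c3@13, authorship ....1....2..3
After op 2 (insert('b')): buffer="crsnpbhgzqpbbjpb" (len 16), cursors c1@6 c2@12 c3@16, authorship ....11....22..33
After op 3 (move_right): buffer="crsnpbhgzqpbbjpb" (len 16), cursors c1@7 c2@13 c3@16, authorship ....11....22..33
After op 4 (insert('e')): buffer="crsnpbhegzqpbbejpbe" (len 19), cursors c1@8 c2@15 c3@19, authorship ....11.1...22.2.333
After op 5 (move_right): buffer="crsnpbhegzqpbbejpbe" (len 19), cursors c1@9 c2@16 c3@19, authorship ....11.1...22.2.333
After op 6 (insert('j')): buffer="crsnpbhegjzqpbbejjpbej" (len 22), cursors c1@10 c2@18 c3@22, authorship ....11.1.1..22.2.23333

Answer: crsnpbhegjzqpbbejjpbej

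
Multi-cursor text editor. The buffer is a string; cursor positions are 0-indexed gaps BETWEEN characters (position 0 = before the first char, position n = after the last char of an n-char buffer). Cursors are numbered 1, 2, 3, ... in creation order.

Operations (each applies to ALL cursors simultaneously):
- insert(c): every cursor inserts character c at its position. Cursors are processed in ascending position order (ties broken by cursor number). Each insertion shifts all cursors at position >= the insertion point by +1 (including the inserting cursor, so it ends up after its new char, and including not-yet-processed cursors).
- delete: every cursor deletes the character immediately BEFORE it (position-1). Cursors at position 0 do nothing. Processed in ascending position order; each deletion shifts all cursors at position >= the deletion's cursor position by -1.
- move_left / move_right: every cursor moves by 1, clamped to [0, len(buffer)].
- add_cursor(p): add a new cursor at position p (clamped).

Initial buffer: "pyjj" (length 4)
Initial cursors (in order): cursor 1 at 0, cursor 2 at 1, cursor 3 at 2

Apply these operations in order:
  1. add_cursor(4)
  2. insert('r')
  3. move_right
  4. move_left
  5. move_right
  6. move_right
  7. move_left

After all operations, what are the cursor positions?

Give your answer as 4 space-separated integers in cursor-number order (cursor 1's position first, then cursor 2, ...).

After op 1 (add_cursor(4)): buffer="pyjj" (len 4), cursors c1@0 c2@1 c3@2 c4@4, authorship ....
After op 2 (insert('r')): buffer="rpryrjjr" (len 8), cursors c1@1 c2@3 c3@5 c4@8, authorship 1.2.3..4
After op 3 (move_right): buffer="rpryrjjr" (len 8), cursors c1@2 c2@4 c3@6 c4@8, authorship 1.2.3..4
After op 4 (move_left): buffer="rpryrjjr" (len 8), cursors c1@1 c2@3 c3@5 c4@7, authorship 1.2.3..4
After op 5 (move_right): buffer="rpryrjjr" (len 8), cursors c1@2 c2@4 c3@6 c4@8, authorship 1.2.3..4
After op 6 (move_right): buffer="rpryrjjr" (len 8), cursors c1@3 c2@5 c3@7 c4@8, authorship 1.2.3..4
After op 7 (move_left): buffer="rpryrjjr" (len 8), cursors c1@2 c2@4 c3@6 c4@7, authorship 1.2.3..4

Answer: 2 4 6 7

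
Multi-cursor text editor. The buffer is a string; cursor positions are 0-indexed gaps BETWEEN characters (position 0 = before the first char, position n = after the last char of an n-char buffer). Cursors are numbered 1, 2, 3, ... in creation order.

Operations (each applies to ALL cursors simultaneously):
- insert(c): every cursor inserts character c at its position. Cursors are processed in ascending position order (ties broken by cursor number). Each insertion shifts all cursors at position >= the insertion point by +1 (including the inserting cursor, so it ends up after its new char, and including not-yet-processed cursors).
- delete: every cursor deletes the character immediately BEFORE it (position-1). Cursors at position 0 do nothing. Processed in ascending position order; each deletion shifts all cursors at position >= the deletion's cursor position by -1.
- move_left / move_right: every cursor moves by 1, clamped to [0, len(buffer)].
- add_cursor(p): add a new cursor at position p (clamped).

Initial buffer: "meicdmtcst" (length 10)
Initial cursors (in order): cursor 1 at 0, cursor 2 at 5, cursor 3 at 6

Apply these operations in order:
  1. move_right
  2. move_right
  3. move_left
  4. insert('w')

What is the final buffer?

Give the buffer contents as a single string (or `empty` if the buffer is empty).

After op 1 (move_right): buffer="meicdmtcst" (len 10), cursors c1@1 c2@6 c3@7, authorship ..........
After op 2 (move_right): buffer="meicdmtcst" (len 10), cursors c1@2 c2@7 c3@8, authorship ..........
After op 3 (move_left): buffer="meicdmtcst" (len 10), cursors c1@1 c2@6 c3@7, authorship ..........
After op 4 (insert('w')): buffer="mweicdmwtwcst" (len 13), cursors c1@2 c2@8 c3@10, authorship .1.....2.3...

Answer: mweicdmwtwcst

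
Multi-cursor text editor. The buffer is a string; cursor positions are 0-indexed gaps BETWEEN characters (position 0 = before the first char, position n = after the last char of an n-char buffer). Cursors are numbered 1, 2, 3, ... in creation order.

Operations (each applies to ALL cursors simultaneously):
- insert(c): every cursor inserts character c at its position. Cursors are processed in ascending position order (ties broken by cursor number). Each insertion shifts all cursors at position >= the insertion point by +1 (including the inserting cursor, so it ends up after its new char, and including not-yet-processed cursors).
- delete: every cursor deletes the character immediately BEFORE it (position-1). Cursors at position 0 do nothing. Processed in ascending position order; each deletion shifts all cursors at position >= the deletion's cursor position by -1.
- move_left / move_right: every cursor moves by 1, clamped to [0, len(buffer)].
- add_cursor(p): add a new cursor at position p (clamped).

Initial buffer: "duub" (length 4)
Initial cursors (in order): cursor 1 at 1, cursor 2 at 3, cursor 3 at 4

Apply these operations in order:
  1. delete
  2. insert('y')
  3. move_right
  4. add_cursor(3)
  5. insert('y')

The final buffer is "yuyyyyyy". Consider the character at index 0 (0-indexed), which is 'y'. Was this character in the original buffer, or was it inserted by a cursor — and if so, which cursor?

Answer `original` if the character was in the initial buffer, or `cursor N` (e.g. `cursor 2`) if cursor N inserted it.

Answer: cursor 1

Derivation:
After op 1 (delete): buffer="u" (len 1), cursors c1@0 c2@1 c3@1, authorship .
After op 2 (insert('y')): buffer="yuyy" (len 4), cursors c1@1 c2@4 c3@4, authorship 1.23
After op 3 (move_right): buffer="yuyy" (len 4), cursors c1@2 c2@4 c3@4, authorship 1.23
After op 4 (add_cursor(3)): buffer="yuyy" (len 4), cursors c1@2 c4@3 c2@4 c3@4, authorship 1.23
After op 5 (insert('y')): buffer="yuyyyyyy" (len 8), cursors c1@3 c4@5 c2@8 c3@8, authorship 1.124323
Authorship (.=original, N=cursor N): 1 . 1 2 4 3 2 3
Index 0: author = 1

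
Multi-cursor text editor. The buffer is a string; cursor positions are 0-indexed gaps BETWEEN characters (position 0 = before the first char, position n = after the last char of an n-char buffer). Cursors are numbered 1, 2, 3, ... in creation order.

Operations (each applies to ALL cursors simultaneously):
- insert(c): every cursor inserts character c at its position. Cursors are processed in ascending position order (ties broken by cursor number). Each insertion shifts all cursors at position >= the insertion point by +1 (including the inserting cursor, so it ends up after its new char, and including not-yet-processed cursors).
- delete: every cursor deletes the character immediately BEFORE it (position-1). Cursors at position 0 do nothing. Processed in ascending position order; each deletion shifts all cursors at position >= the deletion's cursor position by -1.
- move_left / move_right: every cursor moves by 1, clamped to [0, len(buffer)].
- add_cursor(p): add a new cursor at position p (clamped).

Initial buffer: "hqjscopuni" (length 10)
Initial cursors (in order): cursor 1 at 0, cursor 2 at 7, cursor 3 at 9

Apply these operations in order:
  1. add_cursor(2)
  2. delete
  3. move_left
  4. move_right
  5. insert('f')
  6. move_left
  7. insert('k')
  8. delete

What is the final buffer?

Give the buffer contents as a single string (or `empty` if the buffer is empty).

After op 1 (add_cursor(2)): buffer="hqjscopuni" (len 10), cursors c1@0 c4@2 c2@7 c3@9, authorship ..........
After op 2 (delete): buffer="hjscoui" (len 7), cursors c1@0 c4@1 c2@5 c3@6, authorship .......
After op 3 (move_left): buffer="hjscoui" (len 7), cursors c1@0 c4@0 c2@4 c3@5, authorship .......
After op 4 (move_right): buffer="hjscoui" (len 7), cursors c1@1 c4@1 c2@5 c3@6, authorship .......
After op 5 (insert('f')): buffer="hffjscofufi" (len 11), cursors c1@3 c4@3 c2@8 c3@10, authorship .14....2.3.
After op 6 (move_left): buffer="hffjscofufi" (len 11), cursors c1@2 c4@2 c2@7 c3@9, authorship .14....2.3.
After op 7 (insert('k')): buffer="hfkkfjscokfukfi" (len 15), cursors c1@4 c4@4 c2@10 c3@13, authorship .1144....22.33.
After op 8 (delete): buffer="hffjscofufi" (len 11), cursors c1@2 c4@2 c2@7 c3@9, authorship .14....2.3.

Answer: hffjscofufi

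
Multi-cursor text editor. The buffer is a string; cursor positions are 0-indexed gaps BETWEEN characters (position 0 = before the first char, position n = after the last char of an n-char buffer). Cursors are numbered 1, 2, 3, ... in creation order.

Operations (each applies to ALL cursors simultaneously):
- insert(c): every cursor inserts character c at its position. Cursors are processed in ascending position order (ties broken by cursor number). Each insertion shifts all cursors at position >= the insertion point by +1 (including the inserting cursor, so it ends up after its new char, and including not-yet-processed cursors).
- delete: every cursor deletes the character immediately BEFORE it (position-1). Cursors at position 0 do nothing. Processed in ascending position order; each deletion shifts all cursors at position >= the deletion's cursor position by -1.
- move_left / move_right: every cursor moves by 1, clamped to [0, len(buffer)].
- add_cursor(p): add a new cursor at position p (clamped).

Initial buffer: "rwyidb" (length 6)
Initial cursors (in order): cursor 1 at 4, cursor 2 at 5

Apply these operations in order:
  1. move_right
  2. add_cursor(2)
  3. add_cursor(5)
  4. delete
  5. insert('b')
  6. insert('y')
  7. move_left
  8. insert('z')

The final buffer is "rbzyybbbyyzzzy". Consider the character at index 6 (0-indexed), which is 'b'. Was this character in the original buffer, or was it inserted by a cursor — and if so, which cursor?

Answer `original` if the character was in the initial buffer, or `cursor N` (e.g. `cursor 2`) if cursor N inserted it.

After op 1 (move_right): buffer="rwyidb" (len 6), cursors c1@5 c2@6, authorship ......
After op 2 (add_cursor(2)): buffer="rwyidb" (len 6), cursors c3@2 c1@5 c2@6, authorship ......
After op 3 (add_cursor(5)): buffer="rwyidb" (len 6), cursors c3@2 c1@5 c4@5 c2@6, authorship ......
After op 4 (delete): buffer="ry" (len 2), cursors c3@1 c1@2 c2@2 c4@2, authorship ..
After op 5 (insert('b')): buffer="rbybbb" (len 6), cursors c3@2 c1@6 c2@6 c4@6, authorship .3.124
After op 6 (insert('y')): buffer="rbyybbbyyy" (len 10), cursors c3@3 c1@10 c2@10 c4@10, authorship .33.124124
After op 7 (move_left): buffer="rbyybbbyyy" (len 10), cursors c3@2 c1@9 c2@9 c4@9, authorship .33.124124
After op 8 (insert('z')): buffer="rbzyybbbyyzzzy" (len 14), cursors c3@3 c1@13 c2@13 c4@13, authorship .333.124121244
Authorship (.=original, N=cursor N): . 3 3 3 . 1 2 4 1 2 1 2 4 4
Index 6: author = 2

Answer: cursor 2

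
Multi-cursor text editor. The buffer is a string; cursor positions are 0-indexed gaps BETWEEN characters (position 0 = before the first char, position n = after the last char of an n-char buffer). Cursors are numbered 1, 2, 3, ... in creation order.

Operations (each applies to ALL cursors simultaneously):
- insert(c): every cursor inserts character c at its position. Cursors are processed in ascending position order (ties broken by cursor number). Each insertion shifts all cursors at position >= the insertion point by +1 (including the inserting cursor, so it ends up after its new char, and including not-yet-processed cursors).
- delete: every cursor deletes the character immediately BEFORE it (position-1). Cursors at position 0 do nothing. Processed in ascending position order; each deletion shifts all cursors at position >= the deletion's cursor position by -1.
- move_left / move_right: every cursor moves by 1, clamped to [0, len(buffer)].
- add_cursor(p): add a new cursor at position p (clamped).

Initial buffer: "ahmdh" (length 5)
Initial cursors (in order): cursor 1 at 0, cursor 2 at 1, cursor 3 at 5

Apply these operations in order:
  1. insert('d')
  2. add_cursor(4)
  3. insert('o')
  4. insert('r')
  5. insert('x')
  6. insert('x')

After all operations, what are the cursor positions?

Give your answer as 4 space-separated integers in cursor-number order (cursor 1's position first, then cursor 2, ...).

Answer: 5 11 24 16

Derivation:
After op 1 (insert('d')): buffer="dadhmdhd" (len 8), cursors c1@1 c2@3 c3@8, authorship 1.2....3
After op 2 (add_cursor(4)): buffer="dadhmdhd" (len 8), cursors c1@1 c2@3 c4@4 c3@8, authorship 1.2....3
After op 3 (insert('o')): buffer="doadohomdhdo" (len 12), cursors c1@2 c2@5 c4@7 c3@12, authorship 11.22.4...33
After op 4 (insert('r')): buffer="doradorhormdhdor" (len 16), cursors c1@3 c2@7 c4@10 c3@16, authorship 111.222.44...333
After op 5 (insert('x')): buffer="dorxadorxhorxmdhdorx" (len 20), cursors c1@4 c2@9 c4@13 c3@20, authorship 1111.2222.444...3333
After op 6 (insert('x')): buffer="dorxxadorxxhorxxmdhdorxx" (len 24), cursors c1@5 c2@11 c4@16 c3@24, authorship 11111.22222.4444...33333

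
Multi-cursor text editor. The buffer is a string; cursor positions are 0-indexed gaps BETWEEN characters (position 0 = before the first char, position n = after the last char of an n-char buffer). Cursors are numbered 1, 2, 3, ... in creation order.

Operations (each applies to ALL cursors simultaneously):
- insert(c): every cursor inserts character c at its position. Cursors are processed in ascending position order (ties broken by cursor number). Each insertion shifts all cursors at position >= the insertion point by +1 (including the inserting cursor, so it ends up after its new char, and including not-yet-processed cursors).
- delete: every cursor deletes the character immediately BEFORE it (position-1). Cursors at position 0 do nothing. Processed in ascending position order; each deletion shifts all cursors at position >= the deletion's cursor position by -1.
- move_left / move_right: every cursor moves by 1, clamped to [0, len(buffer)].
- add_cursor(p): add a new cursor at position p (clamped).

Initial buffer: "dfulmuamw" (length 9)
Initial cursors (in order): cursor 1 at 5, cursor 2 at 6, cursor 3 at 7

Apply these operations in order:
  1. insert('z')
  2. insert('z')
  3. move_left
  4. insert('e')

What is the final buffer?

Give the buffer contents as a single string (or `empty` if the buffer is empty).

Answer: dfulmzezuzezazezmw

Derivation:
After op 1 (insert('z')): buffer="dfulmzuzazmw" (len 12), cursors c1@6 c2@8 c3@10, authorship .....1.2.3..
After op 2 (insert('z')): buffer="dfulmzzuzzazzmw" (len 15), cursors c1@7 c2@10 c3@13, authorship .....11.22.33..
After op 3 (move_left): buffer="dfulmzzuzzazzmw" (len 15), cursors c1@6 c2@9 c3@12, authorship .....11.22.33..
After op 4 (insert('e')): buffer="dfulmzezuzezazezmw" (len 18), cursors c1@7 c2@11 c3@15, authorship .....111.222.333..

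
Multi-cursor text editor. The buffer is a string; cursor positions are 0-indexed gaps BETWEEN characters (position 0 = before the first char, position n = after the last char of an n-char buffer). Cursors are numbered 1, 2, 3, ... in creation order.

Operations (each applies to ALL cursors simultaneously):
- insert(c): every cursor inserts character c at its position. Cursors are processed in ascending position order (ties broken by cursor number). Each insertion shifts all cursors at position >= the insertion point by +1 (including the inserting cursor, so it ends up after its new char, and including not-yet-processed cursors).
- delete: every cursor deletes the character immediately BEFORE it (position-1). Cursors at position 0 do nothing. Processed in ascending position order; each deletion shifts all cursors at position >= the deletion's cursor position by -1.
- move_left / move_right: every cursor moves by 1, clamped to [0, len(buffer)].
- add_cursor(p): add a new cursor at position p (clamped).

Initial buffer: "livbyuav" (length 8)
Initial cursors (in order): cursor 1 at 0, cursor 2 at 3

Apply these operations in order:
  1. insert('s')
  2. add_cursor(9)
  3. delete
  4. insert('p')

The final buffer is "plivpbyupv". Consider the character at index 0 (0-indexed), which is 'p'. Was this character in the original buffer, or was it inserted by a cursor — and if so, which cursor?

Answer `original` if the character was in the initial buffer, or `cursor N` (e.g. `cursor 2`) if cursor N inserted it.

After op 1 (insert('s')): buffer="slivsbyuav" (len 10), cursors c1@1 c2@5, authorship 1...2.....
After op 2 (add_cursor(9)): buffer="slivsbyuav" (len 10), cursors c1@1 c2@5 c3@9, authorship 1...2.....
After op 3 (delete): buffer="livbyuv" (len 7), cursors c1@0 c2@3 c3@6, authorship .......
After op 4 (insert('p')): buffer="plivpbyupv" (len 10), cursors c1@1 c2@5 c3@9, authorship 1...2...3.
Authorship (.=original, N=cursor N): 1 . . . 2 . . . 3 .
Index 0: author = 1

Answer: cursor 1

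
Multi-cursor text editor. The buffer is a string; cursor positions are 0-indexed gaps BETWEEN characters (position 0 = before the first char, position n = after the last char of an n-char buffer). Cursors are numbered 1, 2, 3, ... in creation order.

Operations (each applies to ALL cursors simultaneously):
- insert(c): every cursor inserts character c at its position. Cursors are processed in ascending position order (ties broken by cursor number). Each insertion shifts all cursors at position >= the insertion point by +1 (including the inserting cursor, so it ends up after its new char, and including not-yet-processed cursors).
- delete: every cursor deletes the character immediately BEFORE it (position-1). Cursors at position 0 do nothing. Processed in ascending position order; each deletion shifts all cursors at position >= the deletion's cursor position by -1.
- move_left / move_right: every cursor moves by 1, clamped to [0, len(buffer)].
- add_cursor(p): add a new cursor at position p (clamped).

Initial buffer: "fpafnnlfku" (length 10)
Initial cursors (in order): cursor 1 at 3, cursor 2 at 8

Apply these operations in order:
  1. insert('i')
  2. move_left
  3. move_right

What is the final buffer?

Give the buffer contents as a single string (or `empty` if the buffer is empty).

Answer: fpaifnnlfiku

Derivation:
After op 1 (insert('i')): buffer="fpaifnnlfiku" (len 12), cursors c1@4 c2@10, authorship ...1.....2..
After op 2 (move_left): buffer="fpaifnnlfiku" (len 12), cursors c1@3 c2@9, authorship ...1.....2..
After op 3 (move_right): buffer="fpaifnnlfiku" (len 12), cursors c1@4 c2@10, authorship ...1.....2..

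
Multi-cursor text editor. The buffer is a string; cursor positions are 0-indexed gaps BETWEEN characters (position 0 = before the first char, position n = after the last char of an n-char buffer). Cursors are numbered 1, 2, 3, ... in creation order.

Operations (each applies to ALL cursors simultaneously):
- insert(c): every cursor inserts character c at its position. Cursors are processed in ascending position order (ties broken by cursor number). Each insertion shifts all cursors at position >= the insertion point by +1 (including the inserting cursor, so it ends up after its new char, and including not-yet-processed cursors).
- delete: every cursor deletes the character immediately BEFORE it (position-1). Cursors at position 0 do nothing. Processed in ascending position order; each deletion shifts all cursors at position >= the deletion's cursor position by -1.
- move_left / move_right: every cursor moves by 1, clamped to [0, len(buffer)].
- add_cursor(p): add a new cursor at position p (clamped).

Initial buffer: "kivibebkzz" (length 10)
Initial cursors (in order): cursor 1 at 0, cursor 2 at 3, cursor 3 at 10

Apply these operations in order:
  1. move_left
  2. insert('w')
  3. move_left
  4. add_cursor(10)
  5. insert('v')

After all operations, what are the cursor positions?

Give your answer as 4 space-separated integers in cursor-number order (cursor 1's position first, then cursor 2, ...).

Answer: 1 5 15 13

Derivation:
After op 1 (move_left): buffer="kivibebkzz" (len 10), cursors c1@0 c2@2 c3@9, authorship ..........
After op 2 (insert('w')): buffer="wkiwvibebkzwz" (len 13), cursors c1@1 c2@4 c3@12, authorship 1..2.......3.
After op 3 (move_left): buffer="wkiwvibebkzwz" (len 13), cursors c1@0 c2@3 c3@11, authorship 1..2.......3.
After op 4 (add_cursor(10)): buffer="wkiwvibebkzwz" (len 13), cursors c1@0 c2@3 c4@10 c3@11, authorship 1..2.......3.
After op 5 (insert('v')): buffer="vwkivwvibebkvzvwz" (len 17), cursors c1@1 c2@5 c4@13 c3@15, authorship 11..22......4.33.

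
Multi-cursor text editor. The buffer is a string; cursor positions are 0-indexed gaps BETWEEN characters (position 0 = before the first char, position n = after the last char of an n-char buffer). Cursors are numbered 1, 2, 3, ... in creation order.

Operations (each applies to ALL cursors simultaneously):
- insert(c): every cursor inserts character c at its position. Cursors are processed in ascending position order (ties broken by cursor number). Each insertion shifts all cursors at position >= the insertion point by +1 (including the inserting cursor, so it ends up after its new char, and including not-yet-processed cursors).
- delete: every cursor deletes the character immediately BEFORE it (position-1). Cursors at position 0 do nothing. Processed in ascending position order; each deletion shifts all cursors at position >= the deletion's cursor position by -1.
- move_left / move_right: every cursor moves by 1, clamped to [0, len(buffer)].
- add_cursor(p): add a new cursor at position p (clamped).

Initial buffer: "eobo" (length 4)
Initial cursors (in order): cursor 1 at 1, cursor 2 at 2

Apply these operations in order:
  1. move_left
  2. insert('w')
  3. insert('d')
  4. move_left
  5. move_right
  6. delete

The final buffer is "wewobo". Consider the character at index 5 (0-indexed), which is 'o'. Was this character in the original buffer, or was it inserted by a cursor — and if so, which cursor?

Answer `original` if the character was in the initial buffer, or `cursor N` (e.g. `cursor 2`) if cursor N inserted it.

After op 1 (move_left): buffer="eobo" (len 4), cursors c1@0 c2@1, authorship ....
After op 2 (insert('w')): buffer="wewobo" (len 6), cursors c1@1 c2@3, authorship 1.2...
After op 3 (insert('d')): buffer="wdewdobo" (len 8), cursors c1@2 c2@5, authorship 11.22...
After op 4 (move_left): buffer="wdewdobo" (len 8), cursors c1@1 c2@4, authorship 11.22...
After op 5 (move_right): buffer="wdewdobo" (len 8), cursors c1@2 c2@5, authorship 11.22...
After op 6 (delete): buffer="wewobo" (len 6), cursors c1@1 c2@3, authorship 1.2...
Authorship (.=original, N=cursor N): 1 . 2 . . .
Index 5: author = original

Answer: original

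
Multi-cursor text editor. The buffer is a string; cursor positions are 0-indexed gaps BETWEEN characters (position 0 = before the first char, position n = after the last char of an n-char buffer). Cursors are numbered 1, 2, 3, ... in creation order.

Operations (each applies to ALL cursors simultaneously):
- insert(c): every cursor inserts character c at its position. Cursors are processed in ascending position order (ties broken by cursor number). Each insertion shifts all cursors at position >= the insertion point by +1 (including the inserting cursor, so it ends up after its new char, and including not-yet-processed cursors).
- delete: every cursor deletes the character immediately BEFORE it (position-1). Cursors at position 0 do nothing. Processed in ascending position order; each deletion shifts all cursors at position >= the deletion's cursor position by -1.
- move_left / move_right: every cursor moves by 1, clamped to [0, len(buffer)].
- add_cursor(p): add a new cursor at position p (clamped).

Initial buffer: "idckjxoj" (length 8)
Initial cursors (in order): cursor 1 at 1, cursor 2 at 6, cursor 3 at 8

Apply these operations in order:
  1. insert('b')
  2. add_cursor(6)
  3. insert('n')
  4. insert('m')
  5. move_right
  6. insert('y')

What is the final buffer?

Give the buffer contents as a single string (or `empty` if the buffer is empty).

Answer: ibnmdyckjnmxybnmoyjbnmy

Derivation:
After op 1 (insert('b')): buffer="ibdckjxbojb" (len 11), cursors c1@2 c2@8 c3@11, authorship .1.....2..3
After op 2 (add_cursor(6)): buffer="ibdckjxbojb" (len 11), cursors c1@2 c4@6 c2@8 c3@11, authorship .1.....2..3
After op 3 (insert('n')): buffer="ibndckjnxbnojbn" (len 15), cursors c1@3 c4@8 c2@11 c3@15, authorship .11....4.22..33
After op 4 (insert('m')): buffer="ibnmdckjnmxbnmojbnm" (len 19), cursors c1@4 c4@10 c2@14 c3@19, authorship .111....44.222..333
After op 5 (move_right): buffer="ibnmdckjnmxbnmojbnm" (len 19), cursors c1@5 c4@11 c2@15 c3@19, authorship .111....44.222..333
After op 6 (insert('y')): buffer="ibnmdyckjnmxybnmoyjbnmy" (len 23), cursors c1@6 c4@13 c2@18 c3@23, authorship .111.1...44.4222.2.3333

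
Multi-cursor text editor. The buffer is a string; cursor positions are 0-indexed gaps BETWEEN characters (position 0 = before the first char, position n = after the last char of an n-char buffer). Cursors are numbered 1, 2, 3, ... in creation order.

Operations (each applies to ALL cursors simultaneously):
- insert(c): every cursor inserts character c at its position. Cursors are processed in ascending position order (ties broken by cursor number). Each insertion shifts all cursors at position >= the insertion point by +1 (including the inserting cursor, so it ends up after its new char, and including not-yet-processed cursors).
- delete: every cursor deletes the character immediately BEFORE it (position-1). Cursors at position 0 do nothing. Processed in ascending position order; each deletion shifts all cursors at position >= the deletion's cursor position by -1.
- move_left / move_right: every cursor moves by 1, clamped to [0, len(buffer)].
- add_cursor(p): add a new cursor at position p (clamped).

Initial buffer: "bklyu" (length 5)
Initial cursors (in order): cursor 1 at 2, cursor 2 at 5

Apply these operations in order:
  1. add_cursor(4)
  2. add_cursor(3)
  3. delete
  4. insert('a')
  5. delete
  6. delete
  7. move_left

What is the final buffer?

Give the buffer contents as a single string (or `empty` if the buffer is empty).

Answer: empty

Derivation:
After op 1 (add_cursor(4)): buffer="bklyu" (len 5), cursors c1@2 c3@4 c2@5, authorship .....
After op 2 (add_cursor(3)): buffer="bklyu" (len 5), cursors c1@2 c4@3 c3@4 c2@5, authorship .....
After op 3 (delete): buffer="b" (len 1), cursors c1@1 c2@1 c3@1 c4@1, authorship .
After op 4 (insert('a')): buffer="baaaa" (len 5), cursors c1@5 c2@5 c3@5 c4@5, authorship .1234
After op 5 (delete): buffer="b" (len 1), cursors c1@1 c2@1 c3@1 c4@1, authorship .
After op 6 (delete): buffer="" (len 0), cursors c1@0 c2@0 c3@0 c4@0, authorship 
After op 7 (move_left): buffer="" (len 0), cursors c1@0 c2@0 c3@0 c4@0, authorship 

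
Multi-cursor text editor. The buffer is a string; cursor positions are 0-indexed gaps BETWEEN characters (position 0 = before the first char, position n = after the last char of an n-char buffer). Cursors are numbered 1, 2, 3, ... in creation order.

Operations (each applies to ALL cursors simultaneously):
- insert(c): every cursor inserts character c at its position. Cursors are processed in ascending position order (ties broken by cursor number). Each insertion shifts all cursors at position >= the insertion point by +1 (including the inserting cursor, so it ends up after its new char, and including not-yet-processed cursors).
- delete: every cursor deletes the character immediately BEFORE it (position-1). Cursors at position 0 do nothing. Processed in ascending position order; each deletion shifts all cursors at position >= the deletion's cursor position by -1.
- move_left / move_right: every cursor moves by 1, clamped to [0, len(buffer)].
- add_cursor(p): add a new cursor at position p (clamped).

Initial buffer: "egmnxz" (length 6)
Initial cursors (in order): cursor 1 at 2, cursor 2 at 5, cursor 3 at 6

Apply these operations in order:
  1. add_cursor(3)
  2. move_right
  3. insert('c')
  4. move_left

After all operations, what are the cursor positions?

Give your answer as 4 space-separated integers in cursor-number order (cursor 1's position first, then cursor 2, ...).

Answer: 3 9 9 5

Derivation:
After op 1 (add_cursor(3)): buffer="egmnxz" (len 6), cursors c1@2 c4@3 c2@5 c3@6, authorship ......
After op 2 (move_right): buffer="egmnxz" (len 6), cursors c1@3 c4@4 c2@6 c3@6, authorship ......
After op 3 (insert('c')): buffer="egmcncxzcc" (len 10), cursors c1@4 c4@6 c2@10 c3@10, authorship ...1.4..23
After op 4 (move_left): buffer="egmcncxzcc" (len 10), cursors c1@3 c4@5 c2@9 c3@9, authorship ...1.4..23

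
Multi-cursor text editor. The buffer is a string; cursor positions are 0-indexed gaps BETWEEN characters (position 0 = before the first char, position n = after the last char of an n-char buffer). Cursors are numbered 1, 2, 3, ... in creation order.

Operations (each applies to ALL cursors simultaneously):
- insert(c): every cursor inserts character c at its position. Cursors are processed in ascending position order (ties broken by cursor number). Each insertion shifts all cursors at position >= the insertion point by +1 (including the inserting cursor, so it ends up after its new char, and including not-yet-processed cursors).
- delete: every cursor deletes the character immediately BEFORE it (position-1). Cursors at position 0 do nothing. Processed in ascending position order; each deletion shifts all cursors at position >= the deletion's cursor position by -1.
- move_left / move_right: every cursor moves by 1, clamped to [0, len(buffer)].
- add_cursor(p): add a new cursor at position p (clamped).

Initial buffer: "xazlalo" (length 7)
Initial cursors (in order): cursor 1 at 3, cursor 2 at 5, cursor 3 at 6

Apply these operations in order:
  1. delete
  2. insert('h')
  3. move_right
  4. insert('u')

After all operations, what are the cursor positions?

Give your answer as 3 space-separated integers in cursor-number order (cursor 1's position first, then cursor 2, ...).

Answer: 5 10 10

Derivation:
After op 1 (delete): buffer="xalo" (len 4), cursors c1@2 c2@3 c3@3, authorship ....
After op 2 (insert('h')): buffer="xahlhho" (len 7), cursors c1@3 c2@6 c3@6, authorship ..1.23.
After op 3 (move_right): buffer="xahlhho" (len 7), cursors c1@4 c2@7 c3@7, authorship ..1.23.
After op 4 (insert('u')): buffer="xahluhhouu" (len 10), cursors c1@5 c2@10 c3@10, authorship ..1.123.23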